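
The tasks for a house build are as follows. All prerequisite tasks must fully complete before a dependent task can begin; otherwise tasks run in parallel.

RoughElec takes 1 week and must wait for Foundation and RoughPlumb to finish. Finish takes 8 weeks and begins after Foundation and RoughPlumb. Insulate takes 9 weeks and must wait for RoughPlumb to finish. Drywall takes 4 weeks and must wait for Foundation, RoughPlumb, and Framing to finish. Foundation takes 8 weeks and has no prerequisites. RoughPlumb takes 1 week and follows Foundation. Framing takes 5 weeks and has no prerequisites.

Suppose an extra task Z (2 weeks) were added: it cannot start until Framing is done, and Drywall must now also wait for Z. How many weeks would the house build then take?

18

Originally the house build takes 18 weeks.
With Z inserted, Drywall now waits for max(Foundation, RoughPlumb, Framing, Z).
New critical path: Foundation→RoughPlumb→Insulate = 8+1+9 = 18 ⇒ 18 weeks.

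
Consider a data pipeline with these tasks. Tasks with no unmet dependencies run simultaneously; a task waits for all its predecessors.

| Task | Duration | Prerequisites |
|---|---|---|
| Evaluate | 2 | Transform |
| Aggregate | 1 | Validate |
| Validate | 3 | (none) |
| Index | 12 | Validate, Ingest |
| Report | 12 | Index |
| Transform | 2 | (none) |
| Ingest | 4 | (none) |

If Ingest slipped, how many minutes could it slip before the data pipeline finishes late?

Ingest→Index→Report = 4+12+12 = 28 sets the makespan at 28 minutes.
The longest chain containing Ingest totals 28 minutes.
Float = 28 − 28 = 0.

0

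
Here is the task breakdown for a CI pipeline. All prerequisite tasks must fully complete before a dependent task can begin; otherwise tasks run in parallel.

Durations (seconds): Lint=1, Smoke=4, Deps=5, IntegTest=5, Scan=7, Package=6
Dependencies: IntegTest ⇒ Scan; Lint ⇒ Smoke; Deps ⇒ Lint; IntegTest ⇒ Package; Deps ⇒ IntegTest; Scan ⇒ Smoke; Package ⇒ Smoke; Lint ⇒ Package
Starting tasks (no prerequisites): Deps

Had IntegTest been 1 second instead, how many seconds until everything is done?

Baseline: Deps→IntegTest→Scan→Smoke = 5+5+7+4 = 21 → 21 seconds.
IntegTest lies on that path, so at 1 second the path becomes 17 seconds.
No other chain overtakes it, so the finish is 17 seconds.

17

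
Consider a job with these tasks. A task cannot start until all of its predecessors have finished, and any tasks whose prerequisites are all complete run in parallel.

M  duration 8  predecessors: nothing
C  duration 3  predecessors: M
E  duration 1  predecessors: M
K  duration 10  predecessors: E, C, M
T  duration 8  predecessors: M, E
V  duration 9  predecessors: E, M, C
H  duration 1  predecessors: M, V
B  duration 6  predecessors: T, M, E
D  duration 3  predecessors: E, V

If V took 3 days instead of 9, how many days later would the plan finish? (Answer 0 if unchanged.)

Actual critical path: M→C→V→D = 8+3+9+3 = 23 ⇒ 23 days.
V is on the critical path; changing it to 3 makes that path 17 days.
Now M→E→T→B = 8+1+8+6 = 23 is longest, so the finish becomes 23 days.
Change in finish: 23 − 23 = +0 days.

0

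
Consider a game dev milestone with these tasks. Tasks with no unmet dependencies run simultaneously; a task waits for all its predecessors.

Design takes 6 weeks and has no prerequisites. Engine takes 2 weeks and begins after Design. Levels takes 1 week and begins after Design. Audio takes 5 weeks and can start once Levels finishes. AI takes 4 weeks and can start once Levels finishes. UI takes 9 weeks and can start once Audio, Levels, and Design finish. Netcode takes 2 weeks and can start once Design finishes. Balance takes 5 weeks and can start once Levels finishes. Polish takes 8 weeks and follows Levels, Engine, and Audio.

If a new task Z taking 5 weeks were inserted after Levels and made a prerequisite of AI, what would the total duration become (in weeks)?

Originally the game dev milestone takes 21 weeks.
With Z inserted, AI now waits for max(Levels, Z).
New critical path: Design→Levels→Audio→UI = 6+1+5+9 = 21 ⇒ 21 weeks.

21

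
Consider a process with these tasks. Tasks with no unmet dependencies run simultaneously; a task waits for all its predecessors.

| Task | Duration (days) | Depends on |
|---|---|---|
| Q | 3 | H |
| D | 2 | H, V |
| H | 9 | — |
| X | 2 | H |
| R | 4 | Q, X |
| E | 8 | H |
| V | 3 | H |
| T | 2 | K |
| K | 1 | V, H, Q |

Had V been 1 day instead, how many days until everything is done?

The binding path is H→E = 9+8 = 17; finish at 17 days.
V has 2 days of float (longest path through it is 15).
No other chain overtakes it, so the finish is 17 days.

17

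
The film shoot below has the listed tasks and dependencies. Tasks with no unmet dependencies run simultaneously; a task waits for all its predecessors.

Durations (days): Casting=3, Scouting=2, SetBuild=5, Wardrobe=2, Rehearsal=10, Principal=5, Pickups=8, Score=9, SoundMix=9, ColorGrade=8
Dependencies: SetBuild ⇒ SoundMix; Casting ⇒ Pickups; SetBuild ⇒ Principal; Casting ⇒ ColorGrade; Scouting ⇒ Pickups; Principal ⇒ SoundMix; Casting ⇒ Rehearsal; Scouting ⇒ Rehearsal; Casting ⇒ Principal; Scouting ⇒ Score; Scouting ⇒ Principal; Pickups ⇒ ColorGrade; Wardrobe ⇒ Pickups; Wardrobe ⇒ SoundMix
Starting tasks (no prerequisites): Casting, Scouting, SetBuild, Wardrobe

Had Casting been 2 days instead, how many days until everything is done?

Actual critical path: Casting→Pickups→ColorGrade = 3+8+8 = 19 ⇒ 19 days.
Casting is on the critical path; changing it to 2 makes that path 18 days.
Now SetBuild→Principal→SoundMix = 5+5+9 = 19 is longest, so the finish becomes 19 days.

19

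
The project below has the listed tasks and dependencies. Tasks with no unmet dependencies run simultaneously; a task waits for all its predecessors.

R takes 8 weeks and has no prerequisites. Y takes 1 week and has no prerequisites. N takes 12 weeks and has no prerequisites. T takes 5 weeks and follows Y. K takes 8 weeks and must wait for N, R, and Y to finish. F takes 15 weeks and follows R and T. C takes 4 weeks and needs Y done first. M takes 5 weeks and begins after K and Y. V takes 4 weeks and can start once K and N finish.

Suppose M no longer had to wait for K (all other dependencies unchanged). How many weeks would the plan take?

24

Original critical path: N→K→M = 12+8+5 = 25 ⇒ 25 weeks.
Without K→M, M's earliest start moves from 20 to 1.
New critical path: N→K→V = 12+8+4 = 24 ⇒ 24 weeks.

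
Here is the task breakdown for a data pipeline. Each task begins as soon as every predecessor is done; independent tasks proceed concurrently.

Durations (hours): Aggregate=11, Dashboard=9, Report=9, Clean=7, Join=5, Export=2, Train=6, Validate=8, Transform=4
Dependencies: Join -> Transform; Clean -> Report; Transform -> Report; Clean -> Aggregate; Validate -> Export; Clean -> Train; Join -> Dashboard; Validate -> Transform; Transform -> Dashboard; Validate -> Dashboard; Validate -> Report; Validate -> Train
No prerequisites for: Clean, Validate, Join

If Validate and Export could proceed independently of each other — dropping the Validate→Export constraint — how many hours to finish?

21

With the dependency in place, Validate→Transform→Report = 8+4+9 = 21 sets the finish at 21 hours.
Without Validate→Export, Export's earliest start moves from 8 to 0.
The longest chain is now Validate→Transform→Report = 8+4+9 = 21, so the data pipeline takes 21 hours.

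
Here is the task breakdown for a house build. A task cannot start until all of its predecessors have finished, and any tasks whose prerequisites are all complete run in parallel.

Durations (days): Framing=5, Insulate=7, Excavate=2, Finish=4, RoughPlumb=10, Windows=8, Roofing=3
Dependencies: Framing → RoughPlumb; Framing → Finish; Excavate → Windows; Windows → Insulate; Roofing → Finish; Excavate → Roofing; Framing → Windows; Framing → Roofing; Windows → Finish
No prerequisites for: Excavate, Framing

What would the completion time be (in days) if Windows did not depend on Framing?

17

Before: longest chain Framing→Windows→Insulate = 5+8+7 = 20, finish 20.
Without Framing→Windows, Windows's earliest start moves from 5 to 2.
The longest chain is now Excavate→Windows→Insulate = 2+8+7 = 17, so the plan takes 17 days.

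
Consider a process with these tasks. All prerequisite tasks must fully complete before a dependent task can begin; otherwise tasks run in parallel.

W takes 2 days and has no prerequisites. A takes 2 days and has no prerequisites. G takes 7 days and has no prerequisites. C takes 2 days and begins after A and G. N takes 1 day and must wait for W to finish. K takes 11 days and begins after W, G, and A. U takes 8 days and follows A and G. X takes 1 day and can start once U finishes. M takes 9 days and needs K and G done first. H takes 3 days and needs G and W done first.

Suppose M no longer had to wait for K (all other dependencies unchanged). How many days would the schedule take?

Original critical path: G→K→M = 7+11+9 = 27 ⇒ 27 days.
Without K→M, M's earliest start moves from 18 to 7.
The longest chain is now G→K = 7+11 = 18, so the schedule takes 18 days.

18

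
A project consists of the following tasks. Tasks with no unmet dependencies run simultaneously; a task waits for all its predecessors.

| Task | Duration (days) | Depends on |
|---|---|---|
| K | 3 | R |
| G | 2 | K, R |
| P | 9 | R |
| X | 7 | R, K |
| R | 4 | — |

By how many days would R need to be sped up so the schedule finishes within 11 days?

Current finish: 14 days; target: 11.
R is on every critical path, so each day cut from R cuts the finish by one (this holds down to a finish of 11).
Need 14 − 11 = 3 days off R → R becomes 1 day, finish becomes 11.

3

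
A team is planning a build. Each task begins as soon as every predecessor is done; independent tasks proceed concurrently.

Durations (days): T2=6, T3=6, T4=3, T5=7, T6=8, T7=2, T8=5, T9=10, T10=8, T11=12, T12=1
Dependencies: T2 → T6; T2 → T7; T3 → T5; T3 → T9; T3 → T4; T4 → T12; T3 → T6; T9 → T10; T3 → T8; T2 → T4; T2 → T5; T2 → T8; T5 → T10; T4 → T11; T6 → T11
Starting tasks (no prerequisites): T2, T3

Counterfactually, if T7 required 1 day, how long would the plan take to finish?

26

As given, the longest chain is T2→T6→T11 = 6+8+12 = 26, so the finish is 26 days.
The longest path through T7 is only 8 days, so T7 has float 18.
That remains the longest chain; total 26 days.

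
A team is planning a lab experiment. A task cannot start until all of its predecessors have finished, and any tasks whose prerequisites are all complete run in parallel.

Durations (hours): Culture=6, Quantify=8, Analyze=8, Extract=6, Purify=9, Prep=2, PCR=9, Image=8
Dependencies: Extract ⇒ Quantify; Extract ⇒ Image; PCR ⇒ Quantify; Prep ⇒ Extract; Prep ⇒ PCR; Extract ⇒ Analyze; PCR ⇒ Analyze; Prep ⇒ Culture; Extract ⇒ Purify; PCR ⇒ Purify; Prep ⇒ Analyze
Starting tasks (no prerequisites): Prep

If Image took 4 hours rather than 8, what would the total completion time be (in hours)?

20

The binding path is Prep→PCR→Purify = 2+9+9 = 20; finish at 20 hours.
Image has 4 hours of float (longest path through it is 16).
The critical path is still Prep→PCR→Purify; finish is now 20 hours.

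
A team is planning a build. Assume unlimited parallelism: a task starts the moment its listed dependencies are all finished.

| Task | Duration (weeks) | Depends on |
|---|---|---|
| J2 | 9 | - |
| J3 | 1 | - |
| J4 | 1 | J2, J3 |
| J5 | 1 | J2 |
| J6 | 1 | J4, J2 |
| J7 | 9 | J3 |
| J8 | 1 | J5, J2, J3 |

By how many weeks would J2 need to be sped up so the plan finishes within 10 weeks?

1

Current finish: 11 weeks; target: 10.
J2 is on every critical path, so each week cut from J2 cuts the finish by one (this holds down to a finish of 10).
Need 11 − 10 = 1 week off J2 → J2 becomes 8 weeks, finish becomes 10.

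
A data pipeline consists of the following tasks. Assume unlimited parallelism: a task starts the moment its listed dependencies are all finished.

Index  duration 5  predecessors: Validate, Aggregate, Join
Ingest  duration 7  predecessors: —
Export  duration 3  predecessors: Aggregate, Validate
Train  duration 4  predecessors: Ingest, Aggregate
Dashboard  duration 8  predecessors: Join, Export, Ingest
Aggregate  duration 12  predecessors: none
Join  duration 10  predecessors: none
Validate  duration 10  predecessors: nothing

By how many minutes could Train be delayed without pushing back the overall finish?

7

Aggregate→Export→Dashboard = 12+3+8 = 23 sets the makespan at 23 minutes.
Train finishes as early as 16 and must finish by 23.
Float = 23 − 16 = 7.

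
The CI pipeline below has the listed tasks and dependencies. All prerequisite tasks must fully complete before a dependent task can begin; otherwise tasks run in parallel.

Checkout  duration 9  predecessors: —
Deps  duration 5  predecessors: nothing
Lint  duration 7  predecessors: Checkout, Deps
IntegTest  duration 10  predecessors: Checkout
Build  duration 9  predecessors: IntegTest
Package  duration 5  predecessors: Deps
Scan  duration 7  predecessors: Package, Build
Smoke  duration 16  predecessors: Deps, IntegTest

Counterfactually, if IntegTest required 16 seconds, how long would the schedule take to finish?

Actual critical path: Checkout→IntegTest→Build→Scan = 9+10+9+7 = 35 ⇒ 35 seconds.
Since IntegTest is critical, the +6 change carries straight to that chain (now 41 seconds).
No other chain overtakes it, so the finish is 41 seconds.

41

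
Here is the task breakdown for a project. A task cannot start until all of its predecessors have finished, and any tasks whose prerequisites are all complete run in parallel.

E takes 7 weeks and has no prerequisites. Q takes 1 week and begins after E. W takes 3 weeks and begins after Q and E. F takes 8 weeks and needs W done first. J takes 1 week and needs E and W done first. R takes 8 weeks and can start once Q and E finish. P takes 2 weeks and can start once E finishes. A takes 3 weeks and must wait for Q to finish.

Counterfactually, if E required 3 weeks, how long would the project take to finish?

Baseline: E→Q→W→F = 7+1+3+8 = 19 → 19 weeks.
E lies on that path, so at 3 weeks the path becomes 15 weeks.
The critical path is still E→Q→W→F; finish is now 15 weeks.

15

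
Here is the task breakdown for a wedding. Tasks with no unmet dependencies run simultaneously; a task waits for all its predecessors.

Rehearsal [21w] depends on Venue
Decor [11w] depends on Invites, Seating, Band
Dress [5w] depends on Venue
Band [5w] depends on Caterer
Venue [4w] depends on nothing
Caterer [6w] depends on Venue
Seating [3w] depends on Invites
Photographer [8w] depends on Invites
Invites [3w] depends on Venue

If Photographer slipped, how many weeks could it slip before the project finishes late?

Venue→Caterer→Band→Decor = 4+6+5+11 = 26 sets the makespan at 26 weeks.
Photographer finishes as early as 15 and must finish by 26.
Float = 26 − 15 = 11.

11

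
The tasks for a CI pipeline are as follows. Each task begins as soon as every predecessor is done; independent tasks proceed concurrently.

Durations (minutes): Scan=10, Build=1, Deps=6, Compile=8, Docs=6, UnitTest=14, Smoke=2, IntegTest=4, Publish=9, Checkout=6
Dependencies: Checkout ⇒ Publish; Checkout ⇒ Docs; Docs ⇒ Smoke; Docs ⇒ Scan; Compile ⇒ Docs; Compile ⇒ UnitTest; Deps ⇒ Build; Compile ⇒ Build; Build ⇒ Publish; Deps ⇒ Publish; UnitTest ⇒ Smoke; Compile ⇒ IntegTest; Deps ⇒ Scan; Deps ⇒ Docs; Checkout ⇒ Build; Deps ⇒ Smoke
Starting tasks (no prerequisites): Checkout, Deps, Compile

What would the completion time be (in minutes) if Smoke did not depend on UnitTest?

Original critical path: Compile→UnitTest→Smoke = 8+14+2 = 24 ⇒ 24 minutes.
Without UnitTest→Smoke, Smoke's earliest start moves from 22 to 14.
After: Compile→Docs→Scan = 8+6+10 = 24 → 24 minutes.

24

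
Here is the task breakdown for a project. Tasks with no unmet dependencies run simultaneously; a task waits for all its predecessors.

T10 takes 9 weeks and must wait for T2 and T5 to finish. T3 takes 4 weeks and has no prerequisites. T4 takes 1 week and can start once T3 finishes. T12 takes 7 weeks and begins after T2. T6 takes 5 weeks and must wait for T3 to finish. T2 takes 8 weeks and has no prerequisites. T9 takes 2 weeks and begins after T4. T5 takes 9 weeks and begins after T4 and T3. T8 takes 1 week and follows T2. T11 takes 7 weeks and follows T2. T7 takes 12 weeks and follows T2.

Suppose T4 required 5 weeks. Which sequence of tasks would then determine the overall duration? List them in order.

The binding path is T3→T4→T5→T10 = 4+1+9+9 = 23; finish at 23 weeks.
T4 lies on that path, so at 5 weeks the path becomes 27 weeks.
That remains the longest chain; total 27 weeks.

T3, T4, T5, T10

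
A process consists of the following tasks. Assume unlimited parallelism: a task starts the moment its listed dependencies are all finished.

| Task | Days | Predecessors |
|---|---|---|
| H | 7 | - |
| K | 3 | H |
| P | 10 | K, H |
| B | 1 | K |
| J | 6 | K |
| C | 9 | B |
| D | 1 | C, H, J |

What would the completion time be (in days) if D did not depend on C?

20

Original critical path: H→K→B→C→D = 7+3+1+9+1 = 21 ⇒ 21 days.
Without C→D, D's earliest start moves from 20 to 16.
After: H→K→P = 7+3+10 = 20 → 20 days.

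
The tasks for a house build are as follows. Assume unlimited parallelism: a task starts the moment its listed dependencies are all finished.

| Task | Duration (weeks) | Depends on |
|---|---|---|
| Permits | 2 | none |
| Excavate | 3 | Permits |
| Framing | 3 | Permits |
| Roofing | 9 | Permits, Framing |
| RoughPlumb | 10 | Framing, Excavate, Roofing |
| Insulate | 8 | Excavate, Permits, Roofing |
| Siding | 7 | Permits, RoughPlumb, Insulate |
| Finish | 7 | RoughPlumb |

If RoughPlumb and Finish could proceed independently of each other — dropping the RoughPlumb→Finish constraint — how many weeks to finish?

Before: longest chain Permits→Framing→Roofing→RoughPlumb→Siding = 2+3+9+10+7 = 31, finish 31.
Without RoughPlumb→Finish, Finish's earliest start moves from 24 to 0.
The longest chain is now Permits→Framing→Roofing→RoughPlumb→Siding = 2+3+9+10+7 = 31, so the plan takes 31 weeks.

31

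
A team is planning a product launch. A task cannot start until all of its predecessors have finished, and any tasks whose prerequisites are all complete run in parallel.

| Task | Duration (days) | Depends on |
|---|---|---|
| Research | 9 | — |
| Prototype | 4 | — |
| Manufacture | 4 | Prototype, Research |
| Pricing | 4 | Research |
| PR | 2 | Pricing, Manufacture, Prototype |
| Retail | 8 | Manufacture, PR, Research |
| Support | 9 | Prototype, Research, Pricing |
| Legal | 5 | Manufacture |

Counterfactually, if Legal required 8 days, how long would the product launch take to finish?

The binding path is Research→Manufacture→PR→Retail = 9+4+2+8 = 23; finish at 23 days.
Legal has 5 days of float (longest path through it is 18).
The critical path is still Research→Manufacture→PR→Retail; finish is now 23 days.

23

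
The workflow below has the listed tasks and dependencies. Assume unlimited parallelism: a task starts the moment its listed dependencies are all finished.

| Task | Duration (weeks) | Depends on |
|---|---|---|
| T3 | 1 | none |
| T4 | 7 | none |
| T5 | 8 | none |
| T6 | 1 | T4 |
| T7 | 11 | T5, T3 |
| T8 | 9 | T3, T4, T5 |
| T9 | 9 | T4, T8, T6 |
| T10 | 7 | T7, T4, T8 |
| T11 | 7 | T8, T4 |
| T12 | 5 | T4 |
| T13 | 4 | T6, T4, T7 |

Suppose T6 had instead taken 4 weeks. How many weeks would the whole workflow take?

The binding path is T5→T7→T10 = 8+11+7 = 26; finish at 26 weeks.
T6 has 9 weeks of float (longest path through it is 17).
That remains the longest chain; total 26 weeks.

26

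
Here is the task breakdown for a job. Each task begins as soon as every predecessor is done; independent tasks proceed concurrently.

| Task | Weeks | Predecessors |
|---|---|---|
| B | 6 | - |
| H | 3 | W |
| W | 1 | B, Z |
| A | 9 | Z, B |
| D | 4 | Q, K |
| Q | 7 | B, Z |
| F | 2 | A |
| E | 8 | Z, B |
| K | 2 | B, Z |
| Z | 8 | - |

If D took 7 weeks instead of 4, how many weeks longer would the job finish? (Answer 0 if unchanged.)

3

Actual critical path: Z→Q→D = 8+7+4 = 19 ⇒ 19 weeks.
D lies on that path, so at 7 weeks the path becomes 22 weeks.
No other chain overtakes it, so the finish is 22 weeks.
Change in finish: 22 − 19 = +3 weeks.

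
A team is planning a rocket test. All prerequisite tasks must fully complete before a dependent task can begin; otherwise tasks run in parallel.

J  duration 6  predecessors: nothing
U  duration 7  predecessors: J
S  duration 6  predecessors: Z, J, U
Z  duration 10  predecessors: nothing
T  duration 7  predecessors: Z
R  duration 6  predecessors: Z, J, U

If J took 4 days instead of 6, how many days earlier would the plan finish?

Actual critical path: J→U→R = 6+7+6 = 19 ⇒ 19 days.
Since J is critical, the -2 change carries straight to that chain (now 17 days).
The critical path is still J→U→R; finish is now 17 days.
Change in finish: 17 − 19 = -2 days.

2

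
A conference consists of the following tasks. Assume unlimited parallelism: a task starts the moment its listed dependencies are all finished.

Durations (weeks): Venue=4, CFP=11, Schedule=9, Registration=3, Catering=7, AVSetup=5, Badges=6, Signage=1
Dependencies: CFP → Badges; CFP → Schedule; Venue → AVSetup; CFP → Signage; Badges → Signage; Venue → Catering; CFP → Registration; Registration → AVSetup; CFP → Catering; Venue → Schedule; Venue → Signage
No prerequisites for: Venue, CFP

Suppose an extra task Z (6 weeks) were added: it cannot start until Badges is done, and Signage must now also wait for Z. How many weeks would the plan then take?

Originally the plan takes 20 weeks.
With Z inserted, Signage now waits for max(CFP, Badges, Venue, Z).
New critical path: CFP→Badges→Z→Signage = 11+6+6+1 = 24 ⇒ 24 weeks.

24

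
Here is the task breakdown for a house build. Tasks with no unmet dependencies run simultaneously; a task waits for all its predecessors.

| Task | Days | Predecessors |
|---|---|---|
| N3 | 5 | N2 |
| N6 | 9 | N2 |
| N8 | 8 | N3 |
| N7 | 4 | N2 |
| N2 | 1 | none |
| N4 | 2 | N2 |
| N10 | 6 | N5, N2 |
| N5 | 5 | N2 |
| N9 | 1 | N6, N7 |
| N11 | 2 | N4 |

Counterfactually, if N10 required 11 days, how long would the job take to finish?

17

As given, the longest chain is N2→N3→N8 = 1+5+8 = 14, so the finish is 14 days.
The longest path through N10 is only 12 days, so N10 has float 2.
New critical path: N2→N5→N10 = 1+5+11 = 17 ⇒ 17 days.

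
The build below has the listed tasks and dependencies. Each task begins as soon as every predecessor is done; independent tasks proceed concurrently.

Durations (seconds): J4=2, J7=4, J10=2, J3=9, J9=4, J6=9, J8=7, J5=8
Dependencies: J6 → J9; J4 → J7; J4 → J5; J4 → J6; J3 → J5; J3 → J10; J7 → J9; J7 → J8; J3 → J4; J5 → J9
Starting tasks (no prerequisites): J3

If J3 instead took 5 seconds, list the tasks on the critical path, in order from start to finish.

J3, J4, J6, J9

Critical path before the change: J3→J4→J6→J9 = 9+2+9+4 = 24 giving 24 seconds.
J3 is on the critical path; changing it to 5 makes that path 20 seconds.
No other chain overtakes it, so the finish is 20 seconds.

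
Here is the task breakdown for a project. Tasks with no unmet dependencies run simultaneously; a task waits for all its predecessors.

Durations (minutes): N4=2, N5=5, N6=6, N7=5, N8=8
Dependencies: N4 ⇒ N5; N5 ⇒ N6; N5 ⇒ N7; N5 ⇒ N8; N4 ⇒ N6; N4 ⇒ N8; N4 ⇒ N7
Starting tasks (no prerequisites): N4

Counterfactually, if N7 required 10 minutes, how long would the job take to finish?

As given, the longest chain is N4→N5→N8 = 2+5+8 = 15, so the finish is 15 minutes.
The longest path through N7 is only 12 minutes, so N7 has float 3.
The binding chain switches to N4→N5→N7 = 2+5+10 = 17; finish 17 minutes.

17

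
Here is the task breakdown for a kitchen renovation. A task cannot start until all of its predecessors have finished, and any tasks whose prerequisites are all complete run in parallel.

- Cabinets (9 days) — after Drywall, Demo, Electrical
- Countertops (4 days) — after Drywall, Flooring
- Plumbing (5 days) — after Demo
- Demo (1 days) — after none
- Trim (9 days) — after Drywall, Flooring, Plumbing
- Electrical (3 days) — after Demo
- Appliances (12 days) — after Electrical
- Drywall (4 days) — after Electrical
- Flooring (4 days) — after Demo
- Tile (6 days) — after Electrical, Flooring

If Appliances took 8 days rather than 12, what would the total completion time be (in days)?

17

As given, the longest chain is Demo→Electrical→Drywall→Cabinets = 1+3+4+9 = 17, so the finish is 17 days.
Appliances is off the critical path — its longest chain is 16 days, giving 1 of slack.
That remains the longest chain; total 17 days.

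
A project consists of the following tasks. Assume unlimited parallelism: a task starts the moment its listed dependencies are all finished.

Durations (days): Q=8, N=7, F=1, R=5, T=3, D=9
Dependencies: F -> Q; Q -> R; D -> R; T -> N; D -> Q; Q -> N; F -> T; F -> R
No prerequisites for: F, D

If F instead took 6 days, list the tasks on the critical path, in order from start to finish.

D, Q, N

Baseline: D→Q→N = 9+8+7 = 24 → 24 days.
The longest path through F is only 16 days, so F has float 8.
The critical path is still D→Q→N; finish is now 24 days.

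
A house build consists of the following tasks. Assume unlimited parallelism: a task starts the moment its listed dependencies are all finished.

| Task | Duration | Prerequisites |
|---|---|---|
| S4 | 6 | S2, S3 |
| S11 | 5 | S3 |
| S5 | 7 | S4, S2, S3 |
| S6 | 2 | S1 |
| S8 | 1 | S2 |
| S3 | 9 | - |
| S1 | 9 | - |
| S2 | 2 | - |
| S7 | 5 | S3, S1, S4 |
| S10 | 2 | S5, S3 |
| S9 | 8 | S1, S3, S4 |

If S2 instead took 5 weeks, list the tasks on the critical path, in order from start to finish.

As given, the longest chain is S3→S4→S5→S10 = 9+6+7+2 = 24, so the finish is 24 weeks.
S2 is off the critical path — its longest chain is 17 weeks, giving 7 of slack.
That remains the longest chain; total 24 weeks.

S3, S4, S5, S10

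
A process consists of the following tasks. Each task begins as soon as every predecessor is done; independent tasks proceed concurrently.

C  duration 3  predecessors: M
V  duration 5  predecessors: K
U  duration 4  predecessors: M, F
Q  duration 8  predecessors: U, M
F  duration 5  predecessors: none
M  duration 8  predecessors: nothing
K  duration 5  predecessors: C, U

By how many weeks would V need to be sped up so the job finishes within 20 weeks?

2

Current finish: 22 weeks; target: 20.
V is on every critical path, so each week cut from V cuts the finish by one (this holds down to a finish of 20).
Need 22 − 20 = 2 weeks off V → V becomes 3 weeks, finish becomes 20.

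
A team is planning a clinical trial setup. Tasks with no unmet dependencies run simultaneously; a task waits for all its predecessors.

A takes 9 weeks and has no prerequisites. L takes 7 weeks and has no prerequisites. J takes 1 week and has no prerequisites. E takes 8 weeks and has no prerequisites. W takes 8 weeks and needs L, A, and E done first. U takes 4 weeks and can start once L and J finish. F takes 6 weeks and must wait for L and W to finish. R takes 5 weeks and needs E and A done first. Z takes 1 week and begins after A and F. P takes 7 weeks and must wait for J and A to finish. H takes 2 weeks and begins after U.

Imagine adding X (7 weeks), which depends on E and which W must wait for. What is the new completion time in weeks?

30

Originally the schedule takes 24 weeks.
With X inserted, W now waits for max(L, A, E, X).
New critical path: E→X→W→F→Z = 8+7+8+6+1 = 30 ⇒ 30 weeks.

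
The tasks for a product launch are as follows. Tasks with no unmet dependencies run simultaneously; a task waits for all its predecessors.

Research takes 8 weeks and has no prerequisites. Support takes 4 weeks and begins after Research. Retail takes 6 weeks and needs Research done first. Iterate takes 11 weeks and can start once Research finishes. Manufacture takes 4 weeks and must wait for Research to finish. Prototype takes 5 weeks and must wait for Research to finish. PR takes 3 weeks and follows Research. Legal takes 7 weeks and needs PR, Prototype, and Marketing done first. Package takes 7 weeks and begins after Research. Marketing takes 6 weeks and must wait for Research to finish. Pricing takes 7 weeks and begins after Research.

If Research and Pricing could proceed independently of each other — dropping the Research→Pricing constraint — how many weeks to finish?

21

Before: longest chain Research→Marketing→Legal = 8+6+7 = 21, finish 21.
Without Research→Pricing, Pricing's earliest start moves from 8 to 0.
New critical path: Research→Marketing→Legal = 8+6+7 = 21 ⇒ 21 weeks.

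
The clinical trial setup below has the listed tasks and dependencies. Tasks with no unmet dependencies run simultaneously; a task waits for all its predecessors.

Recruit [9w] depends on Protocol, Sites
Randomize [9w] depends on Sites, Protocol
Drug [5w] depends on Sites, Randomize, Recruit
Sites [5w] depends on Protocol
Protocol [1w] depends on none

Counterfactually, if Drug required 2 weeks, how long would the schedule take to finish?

17

As given, the longest chain is Protocol→Sites→Recruit→Drug = 1+5+9+5 = 20, so the finish is 20 weeks.
Drug is on the critical path; changing it to 2 makes that path 17 weeks.
That remains the longest chain; total 17 weeks.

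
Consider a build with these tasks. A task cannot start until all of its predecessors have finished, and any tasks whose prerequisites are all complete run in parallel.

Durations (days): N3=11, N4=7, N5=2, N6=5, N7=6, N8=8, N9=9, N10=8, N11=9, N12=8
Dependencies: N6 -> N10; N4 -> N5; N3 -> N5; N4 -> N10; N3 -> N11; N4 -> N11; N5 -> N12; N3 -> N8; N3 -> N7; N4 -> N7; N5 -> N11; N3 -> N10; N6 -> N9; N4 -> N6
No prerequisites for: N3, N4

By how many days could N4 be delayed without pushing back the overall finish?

N3→N5→N11 = 11+2+9 = 22 sets the makespan at 22 days.
Longest path through N4: 21 days (earliest finish 7, latest finish 8).
So N4 can slip 8 − 7 = 1 day.

1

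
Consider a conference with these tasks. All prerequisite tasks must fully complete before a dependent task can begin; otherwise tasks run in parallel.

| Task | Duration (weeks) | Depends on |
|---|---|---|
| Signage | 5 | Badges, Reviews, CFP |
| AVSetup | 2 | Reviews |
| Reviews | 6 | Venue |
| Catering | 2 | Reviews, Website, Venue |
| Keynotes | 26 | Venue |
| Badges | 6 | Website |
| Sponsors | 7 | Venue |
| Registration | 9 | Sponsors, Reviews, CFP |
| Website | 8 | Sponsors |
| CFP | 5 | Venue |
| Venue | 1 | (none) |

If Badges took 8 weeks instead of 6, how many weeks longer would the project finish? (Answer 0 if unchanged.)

2

As given, the longest chain is Venue→Sponsors→Website→Badges→Signage = 1+7+8+6+5 = 27, so the finish is 27 weeks.
Badges lies on that path, so at 8 weeks the path becomes 29 weeks.
No other chain overtakes it, so the finish is 29 weeks.
Change in finish: 29 − 27 = +2 weeks.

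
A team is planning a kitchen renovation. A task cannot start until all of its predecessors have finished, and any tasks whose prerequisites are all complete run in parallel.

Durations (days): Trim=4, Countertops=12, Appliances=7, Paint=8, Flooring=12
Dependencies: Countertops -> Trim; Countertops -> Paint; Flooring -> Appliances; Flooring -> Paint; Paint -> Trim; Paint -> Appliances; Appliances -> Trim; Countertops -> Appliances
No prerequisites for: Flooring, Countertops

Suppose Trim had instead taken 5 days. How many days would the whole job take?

32

The binding path is Flooring→Paint→Appliances→Trim = 12+8+7+4 = 31; finish at 31 days.
Trim is on the critical path; changing it to 5 makes that path 32 days.
No other chain overtakes it, so the finish is 32 days.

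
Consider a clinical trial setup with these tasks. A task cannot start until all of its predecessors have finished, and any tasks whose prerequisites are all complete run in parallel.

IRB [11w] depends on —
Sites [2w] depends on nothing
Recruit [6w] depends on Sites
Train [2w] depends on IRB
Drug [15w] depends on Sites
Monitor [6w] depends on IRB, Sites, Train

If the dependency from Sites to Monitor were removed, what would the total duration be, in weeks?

Original critical path: IRB→Train→Monitor = 11+2+6 = 19 ⇒ 19 weeks.
Dropping Sites→Monitor doesn't change Monitor's earliest start (13); another predecessor still binds.
New critical path: IRB→Train→Monitor = 11+2+6 = 19 ⇒ 19 weeks.

19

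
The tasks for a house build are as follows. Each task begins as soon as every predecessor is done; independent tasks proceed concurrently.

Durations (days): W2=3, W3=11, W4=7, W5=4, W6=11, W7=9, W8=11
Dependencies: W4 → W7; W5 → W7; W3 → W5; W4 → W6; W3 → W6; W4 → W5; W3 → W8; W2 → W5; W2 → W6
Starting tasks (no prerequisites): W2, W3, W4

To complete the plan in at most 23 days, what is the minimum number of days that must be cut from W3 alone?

1

Current finish: 24 days; target: 23.
W3 is on every critical path, so each day cut from W3 cuts the finish by one (this holds down to a finish of 20).
Need 24 − 23 = 1 day off W3 → W3 becomes 10 days, finish becomes 23.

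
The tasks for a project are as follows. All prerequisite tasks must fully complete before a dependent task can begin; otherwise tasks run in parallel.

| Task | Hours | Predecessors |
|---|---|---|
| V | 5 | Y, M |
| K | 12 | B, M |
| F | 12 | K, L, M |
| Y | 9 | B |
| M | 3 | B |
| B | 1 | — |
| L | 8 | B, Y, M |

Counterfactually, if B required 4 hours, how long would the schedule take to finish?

33

Critical path before the change: B→Y→L→F = 1+9+8+12 = 30 giving 30 hours.
B is on the critical path; changing it to 4 makes that path 33 hours.
No other chain overtakes it, so the finish is 33 hours.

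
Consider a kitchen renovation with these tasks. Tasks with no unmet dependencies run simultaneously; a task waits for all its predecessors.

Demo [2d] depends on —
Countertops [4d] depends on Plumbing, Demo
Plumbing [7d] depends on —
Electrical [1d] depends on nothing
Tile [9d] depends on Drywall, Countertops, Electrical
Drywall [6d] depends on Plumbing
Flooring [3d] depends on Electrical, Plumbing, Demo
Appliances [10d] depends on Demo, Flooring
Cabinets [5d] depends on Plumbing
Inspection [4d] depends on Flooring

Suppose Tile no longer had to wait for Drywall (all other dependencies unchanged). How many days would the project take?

20

With the dependency in place, Plumbing→Drywall→Tile = 7+6+9 = 22 sets the finish at 22 days.
Without Drywall→Tile, Tile's earliest start moves from 13 to 11.
New critical path: Plumbing→Flooring→Appliances = 7+3+10 = 20 ⇒ 20 days.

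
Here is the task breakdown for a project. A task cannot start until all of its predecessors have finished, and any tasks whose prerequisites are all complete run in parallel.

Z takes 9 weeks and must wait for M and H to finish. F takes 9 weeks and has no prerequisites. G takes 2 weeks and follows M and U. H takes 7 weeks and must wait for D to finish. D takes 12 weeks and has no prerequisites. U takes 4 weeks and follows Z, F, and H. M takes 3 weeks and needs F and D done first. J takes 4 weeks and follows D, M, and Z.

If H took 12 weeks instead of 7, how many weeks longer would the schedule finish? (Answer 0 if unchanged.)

Actual critical path: D→H→Z→U→G = 12+7+9+4+2 = 34 ⇒ 34 weeks.
Since H is critical, the +5 change carries straight to that chain (now 39 weeks).
No other chain overtakes it, so the finish is 39 weeks.
Change in finish: 39 − 34 = +5 weeks.

5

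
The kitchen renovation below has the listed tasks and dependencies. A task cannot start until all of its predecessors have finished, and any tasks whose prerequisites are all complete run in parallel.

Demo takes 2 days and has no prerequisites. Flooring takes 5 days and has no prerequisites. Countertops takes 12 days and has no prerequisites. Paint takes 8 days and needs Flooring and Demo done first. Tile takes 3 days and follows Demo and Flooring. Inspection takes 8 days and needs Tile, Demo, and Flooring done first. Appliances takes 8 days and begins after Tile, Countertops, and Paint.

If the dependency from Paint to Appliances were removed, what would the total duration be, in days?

20

Original critical path: Flooring→Paint→Appliances = 5+8+8 = 21 ⇒ 21 days.
Without Paint→Appliances, Appliances's earliest start moves from 13 to 12.
New critical path: Countertops→Appliances = 12+8 = 20 ⇒ 20 days.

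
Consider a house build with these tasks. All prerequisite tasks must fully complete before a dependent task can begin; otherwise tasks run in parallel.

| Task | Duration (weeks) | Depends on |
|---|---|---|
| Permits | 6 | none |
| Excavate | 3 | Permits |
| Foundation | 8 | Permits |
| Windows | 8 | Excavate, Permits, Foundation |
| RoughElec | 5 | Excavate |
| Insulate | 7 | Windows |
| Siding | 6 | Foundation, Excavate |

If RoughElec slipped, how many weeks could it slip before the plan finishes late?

Permits→Foundation→Windows→Insulate = 6+8+8+7 = 29 sets the makespan at 29 weeks.
RoughElec finishes as early as 14 and must finish by 29.
So RoughElec can slip 29 − 14 = 15 weeks.

15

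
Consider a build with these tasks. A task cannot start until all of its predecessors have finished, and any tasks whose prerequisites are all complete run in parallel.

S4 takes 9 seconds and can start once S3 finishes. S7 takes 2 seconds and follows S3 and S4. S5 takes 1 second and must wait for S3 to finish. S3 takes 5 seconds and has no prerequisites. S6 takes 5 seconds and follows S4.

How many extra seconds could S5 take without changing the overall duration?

Critical path: S3→S4→S6 = 5+9+5 = 19, so the finish is 19 seconds.
S5 finishes as early as 6 and must finish by 19.
Float = 19 − 6 = 13.

13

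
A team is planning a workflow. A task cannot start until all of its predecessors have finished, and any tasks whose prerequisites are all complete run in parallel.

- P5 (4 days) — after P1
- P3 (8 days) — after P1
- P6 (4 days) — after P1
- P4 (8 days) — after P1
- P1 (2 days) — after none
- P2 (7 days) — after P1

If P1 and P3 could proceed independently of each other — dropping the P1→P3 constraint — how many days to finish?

10

Original critical path: P1→P3 = 2+8 = 10 ⇒ 10 days.
Without P1→P3, P3's earliest start moves from 2 to 0.
New critical path: P1→P4 = 2+8 = 10 ⇒ 10 days.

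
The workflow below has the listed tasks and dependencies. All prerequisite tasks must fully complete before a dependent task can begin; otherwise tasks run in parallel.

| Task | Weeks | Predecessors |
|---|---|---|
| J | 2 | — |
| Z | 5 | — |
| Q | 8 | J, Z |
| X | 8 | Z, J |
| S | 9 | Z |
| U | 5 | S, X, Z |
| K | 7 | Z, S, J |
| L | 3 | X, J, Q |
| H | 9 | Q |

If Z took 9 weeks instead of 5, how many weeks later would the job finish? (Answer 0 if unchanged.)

Baseline: Z→Q→H = 5+8+9 = 22 → 22 weeks.
Z lies on that path, so at 9 weeks the path becomes 26 weeks.
The critical path is still Z→Q→H; finish is now 26 weeks.
Change in finish: 26 − 22 = +4 weeks.

4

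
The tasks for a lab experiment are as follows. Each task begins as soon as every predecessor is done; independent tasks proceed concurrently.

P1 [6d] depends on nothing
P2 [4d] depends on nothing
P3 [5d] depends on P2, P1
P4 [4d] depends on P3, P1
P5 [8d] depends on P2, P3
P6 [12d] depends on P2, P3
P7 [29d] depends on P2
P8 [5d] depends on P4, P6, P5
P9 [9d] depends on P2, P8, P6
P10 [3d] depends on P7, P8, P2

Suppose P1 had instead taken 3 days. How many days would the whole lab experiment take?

Critical path before the change: P1→P3→P6→P8→P9 = 6+5+12+5+9 = 37 giving 37 days.
P1 lies on that path, so at 3 days the path becomes 34 days.
New critical path: P2→P7→P10 = 4+29+3 = 36 ⇒ 36 days.

36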